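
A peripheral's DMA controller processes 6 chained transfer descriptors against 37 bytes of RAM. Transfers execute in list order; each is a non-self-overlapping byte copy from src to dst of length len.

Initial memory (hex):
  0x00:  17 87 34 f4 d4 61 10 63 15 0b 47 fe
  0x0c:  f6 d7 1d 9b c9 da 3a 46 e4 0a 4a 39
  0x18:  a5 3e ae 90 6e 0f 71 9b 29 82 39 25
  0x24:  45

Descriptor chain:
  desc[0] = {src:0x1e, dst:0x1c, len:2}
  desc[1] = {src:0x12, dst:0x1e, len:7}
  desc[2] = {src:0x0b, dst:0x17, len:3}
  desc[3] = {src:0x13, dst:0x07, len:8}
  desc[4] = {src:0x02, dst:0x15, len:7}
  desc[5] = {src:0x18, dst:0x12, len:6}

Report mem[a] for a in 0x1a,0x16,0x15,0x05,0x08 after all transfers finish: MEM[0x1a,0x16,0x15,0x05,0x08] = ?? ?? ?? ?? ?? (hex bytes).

MEM[0x1a,0x16,0x15,0x05,0x08] = 46 71 e4 61 e4

  after D0: wrote 2B at 0x1c = 719b
  after D1: wrote 7B at 0x1e = 3a46e40a4a39a5
  after D2: wrote 3B at 0x17 = fef6d7
  after D3: wrote 8B at 0x07 = 46e40a4afef6d7ae
  after D4: wrote 7B at 0x15 = 34f4d4611046e4
  after D5: wrote 6B at 0x12 = 611046e4719b
query mem[0x1a]=0x46, mem[0x16]=0x71, mem[0x15]=0xe4, mem[0x05]=0x61, mem[0x08]=0xe4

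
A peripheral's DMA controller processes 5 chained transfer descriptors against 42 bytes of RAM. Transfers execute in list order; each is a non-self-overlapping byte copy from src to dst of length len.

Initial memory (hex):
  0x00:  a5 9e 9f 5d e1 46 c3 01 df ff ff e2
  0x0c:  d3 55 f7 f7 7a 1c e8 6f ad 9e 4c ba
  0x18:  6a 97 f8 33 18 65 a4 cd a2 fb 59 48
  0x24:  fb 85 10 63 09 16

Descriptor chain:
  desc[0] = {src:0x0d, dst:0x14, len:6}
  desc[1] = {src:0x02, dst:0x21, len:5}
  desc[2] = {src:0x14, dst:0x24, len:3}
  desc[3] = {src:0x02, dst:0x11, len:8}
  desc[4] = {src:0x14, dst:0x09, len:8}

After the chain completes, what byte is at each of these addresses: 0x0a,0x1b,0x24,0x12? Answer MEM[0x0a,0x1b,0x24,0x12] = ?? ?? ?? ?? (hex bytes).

#0 dst[0x14+6] := {0x55,0xf7,0xf7,0x7a,0x1c,0xe8}
#1 dst[0x21+5] := {0x9f,0x5d,0xe1,0x46,0xc3}
#2 dst[0x24+3] := {0x55,0xf7,0xf7}
#3 dst[0x11+8] := {0x9f,0x5d,0xe1,0x46,0xc3,0x01,0xdf,0xff}
#4 dst[0x09+8] := {0x46,0xc3,0x01,0xdf,0xff,0xe8,0xf8,0x33}
query mem[0x0a]=0xc3, mem[0x1b]=0x33, mem[0x24]=0x55, mem[0x12]=0x5d

MEM[0x0a,0x1b,0x24,0x12] = c3 33 55 5d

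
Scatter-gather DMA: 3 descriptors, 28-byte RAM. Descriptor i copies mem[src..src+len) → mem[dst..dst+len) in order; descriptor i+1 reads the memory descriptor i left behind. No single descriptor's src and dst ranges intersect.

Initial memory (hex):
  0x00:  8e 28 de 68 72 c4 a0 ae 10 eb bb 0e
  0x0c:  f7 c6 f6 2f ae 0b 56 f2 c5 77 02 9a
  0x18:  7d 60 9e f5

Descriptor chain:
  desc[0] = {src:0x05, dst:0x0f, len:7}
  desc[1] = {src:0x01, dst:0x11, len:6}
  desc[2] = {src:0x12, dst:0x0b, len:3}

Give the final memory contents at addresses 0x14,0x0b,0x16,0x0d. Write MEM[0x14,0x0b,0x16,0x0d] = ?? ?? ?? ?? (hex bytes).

MEM[0x14,0x0b,0x16,0x0d] = 72 de a0 72

[0] 0x05->0x0f len=7 : c4 a0 ae 10 eb bb 0e
[1] 0x01->0x11 len=6 : 28 de 68 72 c4 a0
[2] 0x12->0x0b len=3 : de 68 72
query mem[0x14]=0x72, mem[0x0b]=0xde, mem[0x16]=0xa0, mem[0x0d]=0x72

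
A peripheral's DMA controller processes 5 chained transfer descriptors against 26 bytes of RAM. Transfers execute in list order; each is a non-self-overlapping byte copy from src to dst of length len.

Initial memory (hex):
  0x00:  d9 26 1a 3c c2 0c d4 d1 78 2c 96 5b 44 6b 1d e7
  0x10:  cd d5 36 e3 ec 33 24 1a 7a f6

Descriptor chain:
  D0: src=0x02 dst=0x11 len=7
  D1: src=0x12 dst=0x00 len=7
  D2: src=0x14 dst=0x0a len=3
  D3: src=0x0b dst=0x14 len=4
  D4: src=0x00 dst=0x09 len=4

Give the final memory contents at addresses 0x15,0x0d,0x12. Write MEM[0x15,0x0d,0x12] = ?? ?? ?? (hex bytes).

D0: mem[0x11..0x17] <- [1a 3c c2 0c d4 d1 78]
D1: mem[0x00..0x06] <- [3c c2 0c d4 d1 78 7a]
D2: mem[0x0a..0x0c] <- [0c d4 d1]
D3: mem[0x14..0x17] <- [d4 d1 6b 1d]
D4: mem[0x09..0x0c] <- [3c c2 0c d4]
query mem[0x15]=0xd1, mem[0x0d]=0x6b, mem[0x12]=0x3c

MEM[0x15,0x0d,0x12] = d1 6b 3c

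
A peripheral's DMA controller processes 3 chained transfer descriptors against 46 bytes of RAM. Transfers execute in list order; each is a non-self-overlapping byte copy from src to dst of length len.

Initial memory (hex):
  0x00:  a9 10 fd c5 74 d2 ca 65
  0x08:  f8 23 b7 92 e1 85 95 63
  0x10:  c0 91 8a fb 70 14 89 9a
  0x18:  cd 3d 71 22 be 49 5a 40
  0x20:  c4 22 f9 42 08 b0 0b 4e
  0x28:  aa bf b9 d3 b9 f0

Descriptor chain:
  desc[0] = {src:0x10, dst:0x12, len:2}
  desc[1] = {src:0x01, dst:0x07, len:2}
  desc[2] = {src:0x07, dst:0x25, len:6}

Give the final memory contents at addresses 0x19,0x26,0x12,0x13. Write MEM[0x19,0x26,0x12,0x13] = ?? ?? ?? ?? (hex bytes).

MEM[0x19,0x26,0x12,0x13] = 3d fd c0 91

  after D0: wrote 2B at 0x12 = c091
  after D1: wrote 2B at 0x07 = 10fd
  after D2: wrote 6B at 0x25 = 10fd23b792e1
query mem[0x19]=0x3d, mem[0x26]=0xfd, mem[0x12]=0xc0, mem[0x13]=0x91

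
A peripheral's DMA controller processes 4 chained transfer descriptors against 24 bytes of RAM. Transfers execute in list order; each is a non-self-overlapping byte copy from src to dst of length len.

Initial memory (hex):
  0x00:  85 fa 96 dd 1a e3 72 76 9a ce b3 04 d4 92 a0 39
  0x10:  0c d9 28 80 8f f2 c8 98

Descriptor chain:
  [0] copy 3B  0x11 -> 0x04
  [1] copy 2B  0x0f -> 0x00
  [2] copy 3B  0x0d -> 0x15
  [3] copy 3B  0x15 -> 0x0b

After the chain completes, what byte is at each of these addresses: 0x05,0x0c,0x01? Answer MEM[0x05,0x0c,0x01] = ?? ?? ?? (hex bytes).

D0: mem[0x04..0x06] <- [d9 28 80]
D1: mem[0x00..0x01] <- [39 0c]
D2: mem[0x15..0x17] <- [92 a0 39]
D3: mem[0x0b..0x0d] <- [92 a0 39]
query mem[0x05]=0x28, mem[0x0c]=0xa0, mem[0x01]=0x0c

MEM[0x05,0x0c,0x01] = 28 a0 0c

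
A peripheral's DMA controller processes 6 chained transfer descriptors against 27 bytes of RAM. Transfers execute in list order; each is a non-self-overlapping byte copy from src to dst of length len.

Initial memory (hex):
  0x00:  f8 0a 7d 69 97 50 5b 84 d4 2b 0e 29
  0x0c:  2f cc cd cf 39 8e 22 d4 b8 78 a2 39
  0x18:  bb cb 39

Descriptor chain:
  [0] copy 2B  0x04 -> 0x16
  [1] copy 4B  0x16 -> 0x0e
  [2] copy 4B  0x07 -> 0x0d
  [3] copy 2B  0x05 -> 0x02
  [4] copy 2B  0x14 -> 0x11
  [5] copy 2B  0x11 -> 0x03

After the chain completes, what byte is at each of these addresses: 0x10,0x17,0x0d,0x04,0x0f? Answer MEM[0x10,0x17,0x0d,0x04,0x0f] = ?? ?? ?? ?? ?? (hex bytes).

  after D0: wrote 2B at 0x16 = 9750
  after D1: wrote 4B at 0x0e = 9750bbcb
  after D2: wrote 4B at 0x0d = 84d42b0e
  after D3: wrote 2B at 0x02 = 505b
  after D4: wrote 2B at 0x11 = b878
  after D5: wrote 2B at 0x03 = b878
query mem[0x10]=0x0e, mem[0x17]=0x50, mem[0x0d]=0x84, mem[0x04]=0x78, mem[0x0f]=0x2b

MEM[0x10,0x17,0x0d,0x04,0x0f] = 0e 50 84 78 2b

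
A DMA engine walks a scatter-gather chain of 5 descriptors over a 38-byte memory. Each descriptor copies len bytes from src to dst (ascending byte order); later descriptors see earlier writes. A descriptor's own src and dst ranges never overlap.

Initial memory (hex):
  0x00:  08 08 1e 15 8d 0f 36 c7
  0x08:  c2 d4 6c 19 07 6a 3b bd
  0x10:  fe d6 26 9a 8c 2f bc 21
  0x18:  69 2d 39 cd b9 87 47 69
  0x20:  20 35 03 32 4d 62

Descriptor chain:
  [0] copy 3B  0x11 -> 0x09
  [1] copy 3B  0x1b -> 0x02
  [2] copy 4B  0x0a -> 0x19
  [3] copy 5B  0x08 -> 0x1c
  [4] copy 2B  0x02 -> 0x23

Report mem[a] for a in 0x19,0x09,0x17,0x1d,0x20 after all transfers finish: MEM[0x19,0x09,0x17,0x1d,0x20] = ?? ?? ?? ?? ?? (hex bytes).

  after D0: wrote 3B at 0x09 = d6269a
  after D1: wrote 3B at 0x02 = cdb987
  after D2: wrote 4B at 0x19 = 269a076a
  after D3: wrote 5B at 0x1c = c2d6269a07
  after D4: wrote 2B at 0x23 = cdb9
query mem[0x19]=0x26, mem[0x09]=0xd6, mem[0x17]=0x21, mem[0x1d]=0xd6, mem[0x20]=0x07

MEM[0x19,0x09,0x17,0x1d,0x20] = 26 d6 21 d6 07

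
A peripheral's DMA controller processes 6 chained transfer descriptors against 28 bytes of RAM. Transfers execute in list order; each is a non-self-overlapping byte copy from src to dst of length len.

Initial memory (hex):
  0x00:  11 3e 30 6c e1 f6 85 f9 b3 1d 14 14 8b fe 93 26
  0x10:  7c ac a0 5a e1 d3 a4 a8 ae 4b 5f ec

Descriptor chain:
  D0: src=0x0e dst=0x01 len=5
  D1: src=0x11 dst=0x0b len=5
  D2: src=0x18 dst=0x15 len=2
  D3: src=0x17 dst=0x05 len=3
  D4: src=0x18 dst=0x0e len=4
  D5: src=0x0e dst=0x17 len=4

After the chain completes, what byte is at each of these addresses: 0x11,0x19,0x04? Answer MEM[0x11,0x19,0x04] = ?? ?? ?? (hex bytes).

MEM[0x11,0x19,0x04] = ec 5f ac

  after D0: wrote 5B at 0x01 = 93267caca0
  after D1: wrote 5B at 0x0b = aca05ae1d3
  after D2: wrote 2B at 0x15 = ae4b
  after D3: wrote 3B at 0x05 = a8ae4b
  after D4: wrote 4B at 0x0e = ae4b5fec
  after D5: wrote 4B at 0x17 = ae4b5fec
query mem[0x11]=0xec, mem[0x19]=0x5f, mem[0x04]=0xac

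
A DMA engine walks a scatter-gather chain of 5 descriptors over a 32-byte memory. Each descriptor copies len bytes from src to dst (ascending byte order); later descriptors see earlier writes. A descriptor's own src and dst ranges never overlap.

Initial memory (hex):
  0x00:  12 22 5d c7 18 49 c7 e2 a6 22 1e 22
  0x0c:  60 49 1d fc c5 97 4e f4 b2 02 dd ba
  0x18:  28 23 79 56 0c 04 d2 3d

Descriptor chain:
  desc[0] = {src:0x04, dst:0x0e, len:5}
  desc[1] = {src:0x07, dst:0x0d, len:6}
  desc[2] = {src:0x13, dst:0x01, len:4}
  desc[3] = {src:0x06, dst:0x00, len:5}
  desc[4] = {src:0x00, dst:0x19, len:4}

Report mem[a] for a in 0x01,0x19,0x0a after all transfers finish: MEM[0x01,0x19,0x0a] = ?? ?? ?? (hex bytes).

  after D0: wrote 5B at 0x0e = 1849c7e2a6
  after D1: wrote 6B at 0x0d = e2a6221e2260
  after D2: wrote 4B at 0x01 = f4b202dd
  after D3: wrote 5B at 0x00 = c7e2a6221e
  after D4: wrote 4B at 0x19 = c7e2a622
query mem[0x01]=0xe2, mem[0x19]=0xc7, mem[0x0a]=0x1e

MEM[0x01,0x19,0x0a] = e2 c7 1e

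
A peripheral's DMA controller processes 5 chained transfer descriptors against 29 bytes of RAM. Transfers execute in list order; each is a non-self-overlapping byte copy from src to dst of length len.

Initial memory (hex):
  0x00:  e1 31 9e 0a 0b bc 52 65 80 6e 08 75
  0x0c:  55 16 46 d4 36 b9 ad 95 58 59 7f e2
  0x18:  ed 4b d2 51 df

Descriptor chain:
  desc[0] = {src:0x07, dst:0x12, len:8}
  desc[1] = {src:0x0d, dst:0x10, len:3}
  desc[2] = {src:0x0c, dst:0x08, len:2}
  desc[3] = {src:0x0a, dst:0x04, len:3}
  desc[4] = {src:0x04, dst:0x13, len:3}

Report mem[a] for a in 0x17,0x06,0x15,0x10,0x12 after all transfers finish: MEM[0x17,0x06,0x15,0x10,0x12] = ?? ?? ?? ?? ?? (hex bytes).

D0: mem[0x12..0x19] <- [65 80 6e 08 75 55 16 46]
D1: mem[0x10..0x12] <- [16 46 d4]
D2: mem[0x08..0x09] <- [55 16]
D3: mem[0x04..0x06] <- [08 75 55]
D4: mem[0x13..0x15] <- [08 75 55]
query mem[0x17]=0x55, mem[0x06]=0x55, mem[0x15]=0x55, mem[0x10]=0x16, mem[0x12]=0xd4

MEM[0x17,0x06,0x15,0x10,0x12] = 55 55 55 16 d4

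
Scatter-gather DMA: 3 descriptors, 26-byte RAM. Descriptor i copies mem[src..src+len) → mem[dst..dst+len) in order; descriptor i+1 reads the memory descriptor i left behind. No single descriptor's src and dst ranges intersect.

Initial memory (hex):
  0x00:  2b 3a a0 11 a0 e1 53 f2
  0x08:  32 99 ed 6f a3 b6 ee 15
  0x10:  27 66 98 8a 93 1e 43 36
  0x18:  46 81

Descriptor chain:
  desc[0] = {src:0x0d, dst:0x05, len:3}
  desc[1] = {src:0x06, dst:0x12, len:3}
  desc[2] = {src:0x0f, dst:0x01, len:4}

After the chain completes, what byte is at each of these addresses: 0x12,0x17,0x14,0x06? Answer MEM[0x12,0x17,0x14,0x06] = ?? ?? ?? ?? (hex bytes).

  after D0: wrote 3B at 0x05 = b6ee15
  after D1: wrote 3B at 0x12 = ee1532
  after D2: wrote 4B at 0x01 = 152766ee
query mem[0x12]=0xee, mem[0x17]=0x36, mem[0x14]=0x32, mem[0x06]=0xee

MEM[0x12,0x17,0x14,0x06] = ee 36 32 ee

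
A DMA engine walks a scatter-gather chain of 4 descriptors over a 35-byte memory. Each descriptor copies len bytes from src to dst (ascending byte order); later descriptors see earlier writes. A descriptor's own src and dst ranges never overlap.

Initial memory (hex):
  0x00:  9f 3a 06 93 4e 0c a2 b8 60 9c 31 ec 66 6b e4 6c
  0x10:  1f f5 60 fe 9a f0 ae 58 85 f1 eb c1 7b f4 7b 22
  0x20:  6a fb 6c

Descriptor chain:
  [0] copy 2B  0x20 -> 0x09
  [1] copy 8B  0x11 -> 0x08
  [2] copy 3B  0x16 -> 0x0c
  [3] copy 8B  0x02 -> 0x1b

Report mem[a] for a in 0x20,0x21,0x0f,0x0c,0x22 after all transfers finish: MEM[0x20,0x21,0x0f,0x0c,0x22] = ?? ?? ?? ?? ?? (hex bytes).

MEM[0x20,0x21,0x0f,0x0c,0x22] = b8 f5 85 ae 60

  after D0: wrote 2B at 0x09 = 6afb
  after D1: wrote 8B at 0x08 = f560fe9af0ae5885
  after D2: wrote 3B at 0x0c = ae5885
  after D3: wrote 8B at 0x1b = 06934e0ca2b8f560
query mem[0x20]=0xb8, mem[0x21]=0xf5, mem[0x0f]=0x85, mem[0x0c]=0xae, mem[0x22]=0x60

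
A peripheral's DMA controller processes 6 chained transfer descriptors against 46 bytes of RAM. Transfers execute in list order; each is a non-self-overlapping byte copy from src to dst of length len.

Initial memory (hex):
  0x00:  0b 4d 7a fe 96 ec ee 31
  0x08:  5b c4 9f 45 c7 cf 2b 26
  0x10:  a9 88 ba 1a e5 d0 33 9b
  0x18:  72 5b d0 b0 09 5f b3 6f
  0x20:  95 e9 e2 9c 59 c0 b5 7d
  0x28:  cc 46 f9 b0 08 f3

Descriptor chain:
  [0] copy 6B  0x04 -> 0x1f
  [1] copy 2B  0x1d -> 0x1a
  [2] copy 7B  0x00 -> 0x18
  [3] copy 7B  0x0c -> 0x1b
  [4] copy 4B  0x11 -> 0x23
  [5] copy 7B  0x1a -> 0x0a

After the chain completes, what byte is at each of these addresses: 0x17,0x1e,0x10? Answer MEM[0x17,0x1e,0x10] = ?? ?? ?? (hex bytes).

#0 dst[0x1f+6] := {0x96,0xec,0xee,0x31,0x5b,0xc4}
#1 dst[0x1a+2] := {0x5f,0xb3}
#2 dst[0x18+7] := {0x0b,0x4d,0x7a,0xfe,0x96,0xec,0xee}
#3 dst[0x1b+7] := {0xc7,0xcf,0x2b,0x26,0xa9,0x88,0xba}
#4 dst[0x23+4] := {0x88,0xba,0x1a,0xe5}
#5 dst[0x0a+7] := {0x7a,0xc7,0xcf,0x2b,0x26,0xa9,0x88}
query mem[0x17]=0x9b, mem[0x1e]=0x26, mem[0x10]=0x88

MEM[0x17,0x1e,0x10] = 9b 26 88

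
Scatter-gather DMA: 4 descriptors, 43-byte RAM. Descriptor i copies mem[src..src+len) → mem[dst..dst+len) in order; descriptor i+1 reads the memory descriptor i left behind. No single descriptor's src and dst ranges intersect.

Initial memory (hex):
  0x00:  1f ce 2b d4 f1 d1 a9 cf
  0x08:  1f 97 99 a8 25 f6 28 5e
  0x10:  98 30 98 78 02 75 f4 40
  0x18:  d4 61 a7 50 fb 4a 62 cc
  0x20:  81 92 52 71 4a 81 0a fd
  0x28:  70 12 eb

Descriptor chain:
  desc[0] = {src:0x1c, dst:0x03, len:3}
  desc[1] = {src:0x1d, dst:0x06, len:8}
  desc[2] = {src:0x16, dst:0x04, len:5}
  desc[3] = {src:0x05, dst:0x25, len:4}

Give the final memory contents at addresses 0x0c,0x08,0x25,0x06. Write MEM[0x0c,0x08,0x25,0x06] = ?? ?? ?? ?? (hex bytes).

#0 dst[0x03+3] := {0xfb,0x4a,0x62}
#1 dst[0x06+8] := {0x4a,0x62,0xcc,0x81,0x92,0x52,0x71,0x4a}
#2 dst[0x04+5] := {0xf4,0x40,0xd4,0x61,0xa7}
#3 dst[0x25+4] := {0x40,0xd4,0x61,0xa7}
query mem[0x0c]=0x71, mem[0x08]=0xa7, mem[0x25]=0x40, mem[0x06]=0xd4

MEM[0x0c,0x08,0x25,0x06] = 71 a7 40 d4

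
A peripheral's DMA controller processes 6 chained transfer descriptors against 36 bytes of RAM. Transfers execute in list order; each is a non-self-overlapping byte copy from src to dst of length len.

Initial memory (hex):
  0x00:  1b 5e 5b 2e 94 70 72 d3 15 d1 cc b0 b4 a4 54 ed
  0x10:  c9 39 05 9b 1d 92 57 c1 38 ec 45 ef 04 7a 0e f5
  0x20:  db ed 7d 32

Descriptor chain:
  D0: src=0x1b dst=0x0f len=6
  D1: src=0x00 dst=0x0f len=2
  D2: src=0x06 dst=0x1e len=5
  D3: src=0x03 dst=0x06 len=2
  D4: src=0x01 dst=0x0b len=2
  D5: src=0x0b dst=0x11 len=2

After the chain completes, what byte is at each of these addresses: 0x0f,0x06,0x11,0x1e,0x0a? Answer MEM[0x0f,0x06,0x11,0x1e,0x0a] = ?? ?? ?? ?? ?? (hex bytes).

[0] 0x1b->0x0f len=6 : ef 04 7a 0e f5 db
[1] 0x00->0x0f len=2 : 1b 5e
[2] 0x06->0x1e len=5 : 72 d3 15 d1 cc
[3] 0x03->0x06 len=2 : 2e 94
[4] 0x01->0x0b len=2 : 5e 5b
[5] 0x0b->0x11 len=2 : 5e 5b
query mem[0x0f]=0x1b, mem[0x06]=0x2e, mem[0x11]=0x5e, mem[0x1e]=0x72, mem[0x0a]=0xcc

MEM[0x0f,0x06,0x11,0x1e,0x0a] = 1b 2e 5e 72 cc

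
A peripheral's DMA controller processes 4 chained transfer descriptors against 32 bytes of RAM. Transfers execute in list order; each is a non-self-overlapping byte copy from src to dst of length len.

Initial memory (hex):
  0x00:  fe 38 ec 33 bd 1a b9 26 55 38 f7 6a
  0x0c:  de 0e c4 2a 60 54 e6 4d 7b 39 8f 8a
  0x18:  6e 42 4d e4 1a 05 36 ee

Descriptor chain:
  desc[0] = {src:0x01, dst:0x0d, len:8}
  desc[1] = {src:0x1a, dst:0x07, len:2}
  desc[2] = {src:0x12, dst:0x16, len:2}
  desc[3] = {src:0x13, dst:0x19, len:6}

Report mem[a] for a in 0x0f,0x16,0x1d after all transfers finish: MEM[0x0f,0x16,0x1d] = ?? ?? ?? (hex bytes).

#0 dst[0x0d+8] := {0x38,0xec,0x33,0xbd,0x1a,0xb9,0x26,0x55}
#1 dst[0x07+2] := {0x4d,0xe4}
#2 dst[0x16+2] := {0xb9,0x26}
#3 dst[0x19+6] := {0x26,0x55,0x39,0xb9,0x26,0x6e}
query mem[0x0f]=0x33, mem[0x16]=0xb9, mem[0x1d]=0x26

MEM[0x0f,0x16,0x1d] = 33 b9 26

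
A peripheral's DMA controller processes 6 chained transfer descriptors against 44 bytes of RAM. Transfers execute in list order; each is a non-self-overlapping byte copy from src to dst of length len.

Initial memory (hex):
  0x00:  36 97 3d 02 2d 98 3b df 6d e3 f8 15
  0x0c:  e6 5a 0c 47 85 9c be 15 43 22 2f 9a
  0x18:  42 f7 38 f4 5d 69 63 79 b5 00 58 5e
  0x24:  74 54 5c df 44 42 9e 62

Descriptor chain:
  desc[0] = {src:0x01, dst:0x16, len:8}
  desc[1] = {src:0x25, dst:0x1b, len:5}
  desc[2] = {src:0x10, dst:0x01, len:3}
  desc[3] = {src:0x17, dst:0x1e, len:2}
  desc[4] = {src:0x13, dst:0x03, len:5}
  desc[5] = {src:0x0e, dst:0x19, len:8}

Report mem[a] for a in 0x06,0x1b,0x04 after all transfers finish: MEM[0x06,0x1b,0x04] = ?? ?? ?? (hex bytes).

  after D0: wrote 8B at 0x16 = 973d022d983bdf6d
  after D1: wrote 5B at 0x1b = 545cdf4442
  after D2: wrote 3B at 0x01 = 859cbe
  after D3: wrote 2B at 0x1e = 3d02
  after D4: wrote 5B at 0x03 = 154322973d
  after D5: wrote 8B at 0x19 = 0c47859cbe154322
query mem[0x06]=0x97, mem[0x1b]=0x85, mem[0x04]=0x43

MEM[0x06,0x1b,0x04] = 97 85 43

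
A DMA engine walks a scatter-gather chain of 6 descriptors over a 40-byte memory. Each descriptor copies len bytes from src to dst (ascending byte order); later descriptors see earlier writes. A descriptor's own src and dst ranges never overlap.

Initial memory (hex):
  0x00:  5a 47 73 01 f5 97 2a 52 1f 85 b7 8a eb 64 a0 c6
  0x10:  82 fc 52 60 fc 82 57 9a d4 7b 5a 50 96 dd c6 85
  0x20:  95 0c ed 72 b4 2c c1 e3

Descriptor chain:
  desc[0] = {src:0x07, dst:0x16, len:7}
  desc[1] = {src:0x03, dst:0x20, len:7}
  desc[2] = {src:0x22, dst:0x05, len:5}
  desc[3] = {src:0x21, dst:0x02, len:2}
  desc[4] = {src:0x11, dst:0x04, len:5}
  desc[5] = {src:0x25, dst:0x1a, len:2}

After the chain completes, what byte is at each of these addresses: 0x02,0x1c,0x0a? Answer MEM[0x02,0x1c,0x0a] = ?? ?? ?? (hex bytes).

MEM[0x02,0x1c,0x0a] = f5 64 b7

D0: mem[0x16..0x1c] <- [52 1f 85 b7 8a eb 64]
D1: mem[0x20..0x26] <- [01 f5 97 2a 52 1f 85]
D2: mem[0x05..0x09] <- [97 2a 52 1f 85]
D3: mem[0x02..0x03] <- [f5 97]
D4: mem[0x04..0x08] <- [fc 52 60 fc 82]
D5: mem[0x1a..0x1b] <- [1f 85]
query mem[0x02]=0xf5, mem[0x1c]=0x64, mem[0x0a]=0xb7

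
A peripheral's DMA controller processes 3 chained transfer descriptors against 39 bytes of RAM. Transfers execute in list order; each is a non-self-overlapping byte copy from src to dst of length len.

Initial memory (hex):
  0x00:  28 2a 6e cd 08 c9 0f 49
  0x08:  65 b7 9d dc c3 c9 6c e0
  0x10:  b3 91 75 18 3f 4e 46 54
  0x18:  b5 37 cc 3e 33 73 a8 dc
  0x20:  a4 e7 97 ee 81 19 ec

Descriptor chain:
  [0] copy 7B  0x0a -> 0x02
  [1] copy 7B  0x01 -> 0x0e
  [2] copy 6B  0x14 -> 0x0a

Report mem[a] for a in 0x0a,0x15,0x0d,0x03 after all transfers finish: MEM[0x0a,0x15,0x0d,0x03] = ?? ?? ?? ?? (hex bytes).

MEM[0x0a,0x15,0x0d,0x03] = e0 4e 54 dc

[0] 0x0a->0x02 len=7 : 9d dc c3 c9 6c e0 b3
[1] 0x01->0x0e len=7 : 2a 9d dc c3 c9 6c e0
[2] 0x14->0x0a len=6 : e0 4e 46 54 b5 37
query mem[0x0a]=0xe0, mem[0x15]=0x4e, mem[0x0d]=0x54, mem[0x03]=0xdc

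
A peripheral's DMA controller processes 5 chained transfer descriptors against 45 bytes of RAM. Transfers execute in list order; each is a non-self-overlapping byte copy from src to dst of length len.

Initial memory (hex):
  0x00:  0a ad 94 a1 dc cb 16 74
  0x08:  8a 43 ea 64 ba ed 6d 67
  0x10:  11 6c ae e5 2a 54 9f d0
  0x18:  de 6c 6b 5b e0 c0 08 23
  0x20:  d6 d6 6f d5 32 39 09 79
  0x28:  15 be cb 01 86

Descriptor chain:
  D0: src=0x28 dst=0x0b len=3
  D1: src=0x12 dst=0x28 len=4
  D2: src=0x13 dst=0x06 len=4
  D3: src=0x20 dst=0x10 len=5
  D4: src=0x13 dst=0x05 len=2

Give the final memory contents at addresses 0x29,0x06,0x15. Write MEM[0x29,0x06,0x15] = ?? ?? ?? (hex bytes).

MEM[0x29,0x06,0x15] = e5 32 54

D0: mem[0x0b..0x0d] <- [15 be cb]
D1: mem[0x28..0x2b] <- [ae e5 2a 54]
D2: mem[0x06..0x09] <- [e5 2a 54 9f]
D3: mem[0x10..0x14] <- [d6 d6 6f d5 32]
D4: mem[0x05..0x06] <- [d5 32]
query mem[0x29]=0xe5, mem[0x06]=0x32, mem[0x15]=0x54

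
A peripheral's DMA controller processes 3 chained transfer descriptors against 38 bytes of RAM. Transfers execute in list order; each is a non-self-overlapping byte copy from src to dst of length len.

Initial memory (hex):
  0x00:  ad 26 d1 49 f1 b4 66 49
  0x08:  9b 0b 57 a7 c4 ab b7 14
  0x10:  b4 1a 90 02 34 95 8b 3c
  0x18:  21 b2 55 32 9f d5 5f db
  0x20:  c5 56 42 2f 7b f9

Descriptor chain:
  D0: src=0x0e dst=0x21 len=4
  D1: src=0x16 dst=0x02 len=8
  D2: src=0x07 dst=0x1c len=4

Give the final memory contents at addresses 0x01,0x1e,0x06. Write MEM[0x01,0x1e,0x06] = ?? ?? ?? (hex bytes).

MEM[0x01,0x1e,0x06] = 26 d5 55

[0] 0x0e->0x21 len=4 : b7 14 b4 1a
[1] 0x16->0x02 len=8 : 8b 3c 21 b2 55 32 9f d5
[2] 0x07->0x1c len=4 : 32 9f d5 57
query mem[0x01]=0x26, mem[0x1e]=0xd5, mem[0x06]=0x55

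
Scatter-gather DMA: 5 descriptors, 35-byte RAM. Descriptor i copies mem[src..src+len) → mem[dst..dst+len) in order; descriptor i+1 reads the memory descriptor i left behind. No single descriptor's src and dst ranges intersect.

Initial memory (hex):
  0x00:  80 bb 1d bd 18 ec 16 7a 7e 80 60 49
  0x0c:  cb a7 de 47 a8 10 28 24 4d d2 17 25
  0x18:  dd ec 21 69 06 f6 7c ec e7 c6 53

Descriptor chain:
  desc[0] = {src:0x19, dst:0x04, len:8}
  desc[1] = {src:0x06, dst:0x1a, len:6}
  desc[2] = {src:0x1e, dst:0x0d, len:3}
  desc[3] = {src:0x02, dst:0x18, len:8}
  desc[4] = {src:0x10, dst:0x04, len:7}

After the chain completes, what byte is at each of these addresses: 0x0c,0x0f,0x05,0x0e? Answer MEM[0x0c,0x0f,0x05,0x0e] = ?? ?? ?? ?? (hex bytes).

  after D0: wrote 8B at 0x04 = ec216906f67cece7
  after D1: wrote 6B at 0x1a = 6906f67cece7
  after D2: wrote 3B at 0x0d = ece7e7
  after D3: wrote 8B at 0x18 = 1dbdec216906f67c
  after D4: wrote 7B at 0x04 = a81028244dd217
query mem[0x0c]=0xcb, mem[0x0f]=0xe7, mem[0x05]=0x10, mem[0x0e]=0xe7

MEM[0x0c,0x0f,0x05,0x0e] = cb e7 10 e7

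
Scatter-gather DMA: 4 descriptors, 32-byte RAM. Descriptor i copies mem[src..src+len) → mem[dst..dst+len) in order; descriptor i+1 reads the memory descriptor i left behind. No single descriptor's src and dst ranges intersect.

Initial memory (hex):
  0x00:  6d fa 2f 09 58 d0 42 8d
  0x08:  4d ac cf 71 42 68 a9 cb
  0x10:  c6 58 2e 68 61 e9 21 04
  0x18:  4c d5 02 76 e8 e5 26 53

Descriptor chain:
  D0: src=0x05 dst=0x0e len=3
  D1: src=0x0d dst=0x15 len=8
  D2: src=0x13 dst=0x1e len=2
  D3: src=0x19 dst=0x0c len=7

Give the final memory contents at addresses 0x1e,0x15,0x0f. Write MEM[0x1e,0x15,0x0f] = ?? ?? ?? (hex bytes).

  after D0: wrote 3B at 0x0e = d0428d
  after D1: wrote 8B at 0x15 = 68d0428d582e6861
  after D2: wrote 2B at 0x1e = 6861
  after D3: wrote 7B at 0x0c = 582e6861e56861
query mem[0x1e]=0x68, mem[0x15]=0x68, mem[0x0f]=0x61

MEM[0x1e,0x15,0x0f] = 68 68 61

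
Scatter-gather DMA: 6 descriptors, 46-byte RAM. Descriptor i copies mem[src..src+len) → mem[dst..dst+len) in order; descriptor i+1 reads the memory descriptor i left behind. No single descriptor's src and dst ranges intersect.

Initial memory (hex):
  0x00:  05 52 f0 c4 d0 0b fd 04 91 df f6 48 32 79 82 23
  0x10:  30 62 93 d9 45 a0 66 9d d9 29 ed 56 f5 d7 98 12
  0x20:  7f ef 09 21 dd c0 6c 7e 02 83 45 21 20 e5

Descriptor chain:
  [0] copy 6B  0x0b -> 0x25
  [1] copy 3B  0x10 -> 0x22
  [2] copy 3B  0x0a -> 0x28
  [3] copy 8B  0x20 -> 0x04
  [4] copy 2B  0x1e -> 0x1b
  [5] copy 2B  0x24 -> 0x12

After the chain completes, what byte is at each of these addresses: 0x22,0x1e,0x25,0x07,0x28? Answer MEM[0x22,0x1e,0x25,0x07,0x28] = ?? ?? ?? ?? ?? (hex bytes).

MEM[0x22,0x1e,0x25,0x07,0x28] = 30 98 48 62 f6

  after D0: wrote 6B at 0x25 = 483279822330
  after D1: wrote 3B at 0x22 = 306293
  after D2: wrote 3B at 0x28 = f64832
  after D3: wrote 8B at 0x04 = 7fef306293483279
  after D4: wrote 2B at 0x1b = 9812
  after D5: wrote 2B at 0x12 = 9348
query mem[0x22]=0x30, mem[0x1e]=0x98, mem[0x25]=0x48, mem[0x07]=0x62, mem[0x28]=0xf6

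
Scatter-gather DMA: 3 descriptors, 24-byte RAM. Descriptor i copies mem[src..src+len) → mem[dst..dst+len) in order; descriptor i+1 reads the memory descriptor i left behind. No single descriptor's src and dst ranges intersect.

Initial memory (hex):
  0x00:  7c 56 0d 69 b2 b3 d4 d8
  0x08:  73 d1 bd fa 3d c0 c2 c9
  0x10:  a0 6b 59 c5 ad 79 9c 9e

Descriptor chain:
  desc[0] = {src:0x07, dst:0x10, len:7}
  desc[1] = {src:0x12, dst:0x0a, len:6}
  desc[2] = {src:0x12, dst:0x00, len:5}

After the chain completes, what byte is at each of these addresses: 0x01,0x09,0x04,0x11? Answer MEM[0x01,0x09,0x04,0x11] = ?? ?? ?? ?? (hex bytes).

MEM[0x01,0x09,0x04,0x11] = bd d1 c0 73

  after D0: wrote 7B at 0x10 = d873d1bdfa3dc0
  after D1: wrote 6B at 0x0a = d1bdfa3dc09e
  after D2: wrote 5B at 0x00 = d1bdfa3dc0
query mem[0x01]=0xbd, mem[0x09]=0xd1, mem[0x04]=0xc0, mem[0x11]=0x73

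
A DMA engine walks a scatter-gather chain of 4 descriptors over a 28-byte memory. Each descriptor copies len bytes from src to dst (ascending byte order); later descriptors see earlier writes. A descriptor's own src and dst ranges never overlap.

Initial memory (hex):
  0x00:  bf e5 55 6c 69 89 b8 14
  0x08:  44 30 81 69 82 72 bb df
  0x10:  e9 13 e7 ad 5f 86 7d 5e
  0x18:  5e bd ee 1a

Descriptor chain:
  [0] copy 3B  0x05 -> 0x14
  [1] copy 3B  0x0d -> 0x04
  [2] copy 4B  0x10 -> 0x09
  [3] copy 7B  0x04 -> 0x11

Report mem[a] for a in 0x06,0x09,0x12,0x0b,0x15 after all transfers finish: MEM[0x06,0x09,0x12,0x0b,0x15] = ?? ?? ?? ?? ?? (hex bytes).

  after D0: wrote 3B at 0x14 = 89b814
  after D1: wrote 3B at 0x04 = 72bbdf
  after D2: wrote 4B at 0x09 = e913e7ad
  after D3: wrote 7B at 0x11 = 72bbdf1444e913
query mem[0x06]=0xdf, mem[0x09]=0xe9, mem[0x12]=0xbb, mem[0x0b]=0xe7, mem[0x15]=0x44

MEM[0x06,0x09,0x12,0x0b,0x15] = df e9 bb e7 44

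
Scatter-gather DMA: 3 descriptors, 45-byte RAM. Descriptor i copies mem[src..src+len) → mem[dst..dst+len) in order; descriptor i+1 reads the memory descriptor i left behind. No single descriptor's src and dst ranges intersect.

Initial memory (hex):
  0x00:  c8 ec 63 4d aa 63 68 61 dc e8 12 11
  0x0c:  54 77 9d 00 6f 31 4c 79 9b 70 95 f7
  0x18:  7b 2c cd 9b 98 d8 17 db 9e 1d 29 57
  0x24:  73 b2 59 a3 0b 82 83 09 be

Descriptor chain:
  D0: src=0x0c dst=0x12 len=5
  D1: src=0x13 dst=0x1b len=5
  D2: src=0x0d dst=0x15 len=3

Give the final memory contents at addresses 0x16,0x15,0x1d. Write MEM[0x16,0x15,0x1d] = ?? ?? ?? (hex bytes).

MEM[0x16,0x15,0x1d] = 9d 77 00

  after D0: wrote 5B at 0x12 = 54779d006f
  after D1: wrote 5B at 0x1b = 779d006ff7
  after D2: wrote 3B at 0x15 = 779d00
query mem[0x16]=0x9d, mem[0x15]=0x77, mem[0x1d]=0x00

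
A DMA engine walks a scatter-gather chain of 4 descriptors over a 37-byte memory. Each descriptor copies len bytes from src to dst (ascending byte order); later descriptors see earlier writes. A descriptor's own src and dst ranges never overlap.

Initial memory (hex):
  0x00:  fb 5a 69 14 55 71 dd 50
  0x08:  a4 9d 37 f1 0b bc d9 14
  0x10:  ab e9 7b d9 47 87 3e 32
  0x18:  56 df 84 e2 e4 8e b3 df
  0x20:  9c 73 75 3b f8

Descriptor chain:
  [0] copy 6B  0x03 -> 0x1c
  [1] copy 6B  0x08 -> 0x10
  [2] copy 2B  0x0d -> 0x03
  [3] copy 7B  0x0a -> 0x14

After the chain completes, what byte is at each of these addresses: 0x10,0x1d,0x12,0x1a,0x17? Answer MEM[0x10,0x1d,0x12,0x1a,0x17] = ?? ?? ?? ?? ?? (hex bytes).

#0 dst[0x1c+6] := {0x14,0x55,0x71,0xdd,0x50,0xa4}
#1 dst[0x10+6] := {0xa4,0x9d,0x37,0xf1,0x0b,0xbc}
#2 dst[0x03+2] := {0xbc,0xd9}
#3 dst[0x14+7] := {0x37,0xf1,0x0b,0xbc,0xd9,0x14,0xa4}
query mem[0x10]=0xa4, mem[0x1d]=0x55, mem[0x12]=0x37, mem[0x1a]=0xa4, mem[0x17]=0xbc

MEM[0x10,0x1d,0x12,0x1a,0x17] = a4 55 37 a4 bc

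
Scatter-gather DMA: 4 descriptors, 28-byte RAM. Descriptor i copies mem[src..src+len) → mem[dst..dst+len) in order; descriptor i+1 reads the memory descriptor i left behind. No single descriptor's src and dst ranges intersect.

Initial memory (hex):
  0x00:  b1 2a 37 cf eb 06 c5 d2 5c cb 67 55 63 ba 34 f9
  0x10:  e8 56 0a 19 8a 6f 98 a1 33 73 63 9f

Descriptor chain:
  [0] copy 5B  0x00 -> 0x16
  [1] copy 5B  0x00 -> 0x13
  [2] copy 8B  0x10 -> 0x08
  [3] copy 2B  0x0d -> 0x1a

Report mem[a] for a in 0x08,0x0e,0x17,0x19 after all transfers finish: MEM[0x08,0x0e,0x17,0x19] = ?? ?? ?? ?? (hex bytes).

MEM[0x08,0x0e,0x17,0x19] = e8 cf eb cf

[0] 0x00->0x16 len=5 : b1 2a 37 cf eb
[1] 0x00->0x13 len=5 : b1 2a 37 cf eb
[2] 0x10->0x08 len=8 : e8 56 0a b1 2a 37 cf eb
[3] 0x0d->0x1a len=2 : 37 cf
query mem[0x08]=0xe8, mem[0x0e]=0xcf, mem[0x17]=0xeb, mem[0x19]=0xcf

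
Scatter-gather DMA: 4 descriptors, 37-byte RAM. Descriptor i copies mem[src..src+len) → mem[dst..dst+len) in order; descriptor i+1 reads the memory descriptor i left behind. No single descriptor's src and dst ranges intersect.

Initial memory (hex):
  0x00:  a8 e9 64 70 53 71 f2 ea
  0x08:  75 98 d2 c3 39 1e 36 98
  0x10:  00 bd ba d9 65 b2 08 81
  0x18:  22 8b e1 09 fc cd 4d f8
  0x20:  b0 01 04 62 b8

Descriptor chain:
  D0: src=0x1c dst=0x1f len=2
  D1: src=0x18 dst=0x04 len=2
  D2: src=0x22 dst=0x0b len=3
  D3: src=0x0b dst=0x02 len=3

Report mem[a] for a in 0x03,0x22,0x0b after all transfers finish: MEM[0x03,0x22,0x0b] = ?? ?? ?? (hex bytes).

MEM[0x03,0x22,0x0b] = 62 04 04

D0: mem[0x1f..0x20] <- [fc cd]
D1: mem[0x04..0x05] <- [22 8b]
D2: mem[0x0b..0x0d] <- [04 62 b8]
D3: mem[0x02..0x04] <- [04 62 b8]
query mem[0x03]=0x62, mem[0x22]=0x04, mem[0x0b]=0x04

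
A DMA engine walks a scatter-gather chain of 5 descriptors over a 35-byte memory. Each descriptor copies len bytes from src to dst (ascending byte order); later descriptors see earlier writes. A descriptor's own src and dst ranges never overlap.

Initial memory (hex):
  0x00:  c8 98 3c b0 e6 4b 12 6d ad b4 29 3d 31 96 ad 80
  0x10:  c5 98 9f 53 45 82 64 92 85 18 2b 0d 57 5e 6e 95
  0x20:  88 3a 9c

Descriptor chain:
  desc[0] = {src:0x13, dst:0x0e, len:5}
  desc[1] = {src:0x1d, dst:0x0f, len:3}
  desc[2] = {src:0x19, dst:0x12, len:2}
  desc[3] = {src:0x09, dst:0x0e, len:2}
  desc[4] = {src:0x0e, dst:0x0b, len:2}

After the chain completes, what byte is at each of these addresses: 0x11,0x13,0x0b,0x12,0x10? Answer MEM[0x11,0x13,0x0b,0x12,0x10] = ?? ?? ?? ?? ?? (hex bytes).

MEM[0x11,0x13,0x0b,0x12,0x10] = 95 2b b4 18 6e

[0] 0x13->0x0e len=5 : 53 45 82 64 92
[1] 0x1d->0x0f len=3 : 5e 6e 95
[2] 0x19->0x12 len=2 : 18 2b
[3] 0x09->0x0e len=2 : b4 29
[4] 0x0e->0x0b len=2 : b4 29
query mem[0x11]=0x95, mem[0x13]=0x2b, mem[0x0b]=0xb4, mem[0x12]=0x18, mem[0x10]=0x6e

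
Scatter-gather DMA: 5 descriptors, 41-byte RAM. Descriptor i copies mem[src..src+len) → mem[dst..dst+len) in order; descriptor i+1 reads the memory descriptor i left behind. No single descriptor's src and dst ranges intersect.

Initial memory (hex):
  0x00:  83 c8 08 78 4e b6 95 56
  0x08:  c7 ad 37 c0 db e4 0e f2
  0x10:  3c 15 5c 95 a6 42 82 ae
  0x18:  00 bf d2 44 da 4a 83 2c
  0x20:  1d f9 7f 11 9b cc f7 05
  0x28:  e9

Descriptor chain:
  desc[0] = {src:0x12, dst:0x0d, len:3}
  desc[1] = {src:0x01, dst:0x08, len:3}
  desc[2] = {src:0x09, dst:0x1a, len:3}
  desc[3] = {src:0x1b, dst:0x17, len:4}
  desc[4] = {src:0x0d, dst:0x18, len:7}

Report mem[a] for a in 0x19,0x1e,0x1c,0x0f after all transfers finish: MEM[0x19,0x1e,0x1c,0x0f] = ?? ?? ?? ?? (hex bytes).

[0] 0x12->0x0d len=3 : 5c 95 a6
[1] 0x01->0x08 len=3 : c8 08 78
[2] 0x09->0x1a len=3 : 08 78 c0
[3] 0x1b->0x17 len=4 : 78 c0 4a 83
[4] 0x0d->0x18 len=7 : 5c 95 a6 3c 15 5c 95
query mem[0x19]=0x95, mem[0x1e]=0x95, mem[0x1c]=0x15, mem[0x0f]=0xa6

MEM[0x19,0x1e,0x1c,0x0f] = 95 95 15 a6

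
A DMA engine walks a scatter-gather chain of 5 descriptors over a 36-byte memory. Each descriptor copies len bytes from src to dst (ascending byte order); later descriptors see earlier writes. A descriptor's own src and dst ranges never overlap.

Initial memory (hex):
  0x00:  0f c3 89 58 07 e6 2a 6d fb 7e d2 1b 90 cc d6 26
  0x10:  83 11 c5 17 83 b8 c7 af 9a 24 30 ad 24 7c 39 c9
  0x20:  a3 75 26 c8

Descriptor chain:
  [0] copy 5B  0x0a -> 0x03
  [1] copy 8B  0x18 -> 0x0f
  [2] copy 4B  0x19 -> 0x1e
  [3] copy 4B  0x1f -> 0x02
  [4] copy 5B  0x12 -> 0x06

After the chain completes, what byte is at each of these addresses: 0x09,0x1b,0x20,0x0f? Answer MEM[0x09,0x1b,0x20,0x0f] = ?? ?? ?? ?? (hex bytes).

  after D0: wrote 5B at 0x03 = d21b90ccd6
  after D1: wrote 8B at 0x0f = 9a2430ad247c39c9
  after D2: wrote 4B at 0x1e = 2430ad24
  after D3: wrote 4B at 0x02 = 30ad2426
  after D4: wrote 5B at 0x06 = ad247c39c9
query mem[0x09]=0x39, mem[0x1b]=0xad, mem[0x20]=0xad, mem[0x0f]=0x9a

MEM[0x09,0x1b,0x20,0x0f] = 39 ad ad 9a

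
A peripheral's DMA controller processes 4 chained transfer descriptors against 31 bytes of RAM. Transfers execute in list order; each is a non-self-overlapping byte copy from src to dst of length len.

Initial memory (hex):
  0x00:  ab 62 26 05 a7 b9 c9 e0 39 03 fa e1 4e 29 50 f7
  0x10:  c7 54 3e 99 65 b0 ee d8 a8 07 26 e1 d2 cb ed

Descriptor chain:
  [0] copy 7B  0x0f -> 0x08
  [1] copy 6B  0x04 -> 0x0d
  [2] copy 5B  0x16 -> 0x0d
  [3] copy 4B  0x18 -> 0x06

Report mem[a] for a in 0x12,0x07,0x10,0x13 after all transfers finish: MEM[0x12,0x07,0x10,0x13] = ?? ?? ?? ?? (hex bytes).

D0: mem[0x08..0x0e] <- [f7 c7 54 3e 99 65 b0]
D1: mem[0x0d..0x12] <- [a7 b9 c9 e0 f7 c7]
D2: mem[0x0d..0x11] <- [ee d8 a8 07 26]
D3: mem[0x06..0x09] <- [a8 07 26 e1]
query mem[0x12]=0xc7, mem[0x07]=0x07, mem[0x10]=0x07, mem[0x13]=0x99

MEM[0x12,0x07,0x10,0x13] = c7 07 07 99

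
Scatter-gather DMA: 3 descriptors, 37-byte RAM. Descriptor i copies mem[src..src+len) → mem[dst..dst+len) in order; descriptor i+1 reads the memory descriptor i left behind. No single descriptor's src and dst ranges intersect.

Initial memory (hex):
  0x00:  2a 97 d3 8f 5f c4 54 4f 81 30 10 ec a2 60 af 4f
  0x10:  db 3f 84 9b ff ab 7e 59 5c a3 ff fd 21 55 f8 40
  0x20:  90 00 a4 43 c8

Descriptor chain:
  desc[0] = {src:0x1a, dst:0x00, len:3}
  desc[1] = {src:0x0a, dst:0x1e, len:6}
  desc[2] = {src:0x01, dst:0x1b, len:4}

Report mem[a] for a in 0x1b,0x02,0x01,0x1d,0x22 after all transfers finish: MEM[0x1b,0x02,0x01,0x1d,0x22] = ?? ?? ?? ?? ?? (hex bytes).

  after D0: wrote 3B at 0x00 = fffd21
  after D1: wrote 6B at 0x1e = 10eca260af4f
  after D2: wrote 4B at 0x1b = fd218f5f
query mem[0x1b]=0xfd, mem[0x02]=0x21, mem[0x01]=0xfd, mem[0x1d]=0x8f, mem[0x22]=0xaf

MEM[0x1b,0x02,0x01,0x1d,0x22] = fd 21 fd 8f af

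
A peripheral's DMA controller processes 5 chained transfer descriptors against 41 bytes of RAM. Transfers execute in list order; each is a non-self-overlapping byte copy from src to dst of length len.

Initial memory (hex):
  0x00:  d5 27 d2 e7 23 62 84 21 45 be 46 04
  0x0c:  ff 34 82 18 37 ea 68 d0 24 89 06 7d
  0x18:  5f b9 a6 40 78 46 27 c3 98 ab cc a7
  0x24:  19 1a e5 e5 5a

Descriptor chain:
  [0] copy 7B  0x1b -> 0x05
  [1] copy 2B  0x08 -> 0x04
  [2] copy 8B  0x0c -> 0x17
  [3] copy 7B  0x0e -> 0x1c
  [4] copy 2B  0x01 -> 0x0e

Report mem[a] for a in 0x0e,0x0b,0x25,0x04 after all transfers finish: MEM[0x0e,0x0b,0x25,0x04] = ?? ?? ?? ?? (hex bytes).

MEM[0x0e,0x0b,0x25,0x04] = 27 ab 1a 27

D0: mem[0x05..0x0b] <- [40 78 46 27 c3 98 ab]
D1: mem[0x04..0x05] <- [27 c3]
D2: mem[0x17..0x1e] <- [ff 34 82 18 37 ea 68 d0]
D3: mem[0x1c..0x22] <- [82 18 37 ea 68 d0 24]
D4: mem[0x0e..0x0f] <- [27 d2]
query mem[0x0e]=0x27, mem[0x0b]=0xab, mem[0x25]=0x1a, mem[0x04]=0x27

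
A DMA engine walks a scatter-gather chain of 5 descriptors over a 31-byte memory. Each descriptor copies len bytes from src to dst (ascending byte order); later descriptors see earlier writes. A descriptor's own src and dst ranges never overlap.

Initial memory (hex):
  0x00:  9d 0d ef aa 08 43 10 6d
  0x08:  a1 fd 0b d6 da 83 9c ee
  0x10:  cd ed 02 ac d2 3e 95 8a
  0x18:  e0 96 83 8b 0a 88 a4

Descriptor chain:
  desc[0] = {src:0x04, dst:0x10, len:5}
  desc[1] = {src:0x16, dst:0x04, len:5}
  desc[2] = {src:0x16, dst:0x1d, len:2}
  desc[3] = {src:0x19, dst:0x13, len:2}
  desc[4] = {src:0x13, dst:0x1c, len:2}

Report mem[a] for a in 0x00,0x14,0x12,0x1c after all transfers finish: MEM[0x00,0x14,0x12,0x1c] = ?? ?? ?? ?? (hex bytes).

D0: mem[0x10..0x14] <- [08 43 10 6d a1]
D1: mem[0x04..0x08] <- [95 8a e0 96 83]
D2: mem[0x1d..0x1e] <- [95 8a]
D3: mem[0x13..0x14] <- [96 83]
D4: mem[0x1c..0x1d] <- [96 83]
query mem[0x00]=0x9d, mem[0x14]=0x83, mem[0x12]=0x10, mem[0x1c]=0x96

MEM[0x00,0x14,0x12,0x1c] = 9d 83 10 96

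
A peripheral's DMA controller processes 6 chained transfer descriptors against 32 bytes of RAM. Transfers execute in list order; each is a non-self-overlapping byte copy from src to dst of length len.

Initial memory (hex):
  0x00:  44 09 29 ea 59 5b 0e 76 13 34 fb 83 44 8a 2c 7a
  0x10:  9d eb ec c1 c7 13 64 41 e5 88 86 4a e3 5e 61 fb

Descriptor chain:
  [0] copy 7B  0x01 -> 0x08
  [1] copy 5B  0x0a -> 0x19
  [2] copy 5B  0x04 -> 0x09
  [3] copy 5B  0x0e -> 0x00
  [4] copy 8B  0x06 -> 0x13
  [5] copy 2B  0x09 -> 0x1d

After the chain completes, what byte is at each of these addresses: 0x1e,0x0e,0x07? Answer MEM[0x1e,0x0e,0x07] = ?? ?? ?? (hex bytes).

MEM[0x1e,0x0e,0x07] = 5b 76 76

#0 dst[0x08+7] := {0x09,0x29,0xea,0x59,0x5b,0x0e,0x76}
#1 dst[0x19+5] := {0xea,0x59,0x5b,0x0e,0x76}
#2 dst[0x09+5] := {0x59,0x5b,0x0e,0x76,0x09}
#3 dst[0x00+5] := {0x76,0x7a,0x9d,0xeb,0xec}
#4 dst[0x13+8] := {0x0e,0x76,0x09,0x59,0x5b,0x0e,0x76,0x09}
#5 dst[0x1d+2] := {0x59,0x5b}
query mem[0x1e]=0x5b, mem[0x0e]=0x76, mem[0x07]=0x76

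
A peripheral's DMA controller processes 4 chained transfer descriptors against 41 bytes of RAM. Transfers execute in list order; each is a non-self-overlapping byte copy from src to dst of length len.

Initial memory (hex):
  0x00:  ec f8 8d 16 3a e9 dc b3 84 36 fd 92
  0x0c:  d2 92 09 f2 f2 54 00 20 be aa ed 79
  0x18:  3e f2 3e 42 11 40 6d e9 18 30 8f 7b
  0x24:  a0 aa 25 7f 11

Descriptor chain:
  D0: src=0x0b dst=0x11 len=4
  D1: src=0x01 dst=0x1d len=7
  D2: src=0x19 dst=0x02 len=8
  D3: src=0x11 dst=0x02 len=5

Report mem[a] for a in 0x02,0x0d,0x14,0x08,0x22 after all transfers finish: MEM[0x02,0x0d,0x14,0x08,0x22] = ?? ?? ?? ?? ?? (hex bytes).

MEM[0x02,0x0d,0x14,0x08,0x22] = 92 92 09 16 dc

[0] 0x0b->0x11 len=4 : 92 d2 92 09
[1] 0x01->0x1d len=7 : f8 8d 16 3a e9 dc b3
[2] 0x19->0x02 len=8 : f2 3e 42 11 f8 8d 16 3a
[3] 0x11->0x02 len=5 : 92 d2 92 09 aa
query mem[0x02]=0x92, mem[0x0d]=0x92, mem[0x14]=0x09, mem[0x08]=0x16, mem[0x22]=0xdc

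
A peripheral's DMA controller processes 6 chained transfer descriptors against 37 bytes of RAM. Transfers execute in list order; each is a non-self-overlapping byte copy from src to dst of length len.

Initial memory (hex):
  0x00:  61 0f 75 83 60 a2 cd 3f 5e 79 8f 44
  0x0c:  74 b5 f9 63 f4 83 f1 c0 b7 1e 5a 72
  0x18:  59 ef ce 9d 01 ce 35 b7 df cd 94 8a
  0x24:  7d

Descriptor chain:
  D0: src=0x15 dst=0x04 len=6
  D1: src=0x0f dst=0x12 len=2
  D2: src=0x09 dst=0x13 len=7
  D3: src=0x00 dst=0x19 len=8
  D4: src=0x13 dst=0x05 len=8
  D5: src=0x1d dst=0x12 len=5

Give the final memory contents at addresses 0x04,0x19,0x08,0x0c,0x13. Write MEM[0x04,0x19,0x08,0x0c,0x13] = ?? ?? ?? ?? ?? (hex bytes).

[0] 0x15->0x04 len=6 : 1e 5a 72 59 ef ce
[1] 0x0f->0x12 len=2 : 63 f4
[2] 0x09->0x13 len=7 : ce 8f 44 74 b5 f9 63
[3] 0x00->0x19 len=8 : 61 0f 75 83 1e 5a 72 59
[4] 0x13->0x05 len=8 : ce 8f 44 74 b5 f9 61 0f
[5] 0x1d->0x12 len=5 : 1e 5a 72 59 cd
query mem[0x04]=0x1e, mem[0x19]=0x61, mem[0x08]=0x74, mem[0x0c]=0x0f, mem[0x13]=0x5a

MEM[0x04,0x19,0x08,0x0c,0x13] = 1e 61 74 0f 5a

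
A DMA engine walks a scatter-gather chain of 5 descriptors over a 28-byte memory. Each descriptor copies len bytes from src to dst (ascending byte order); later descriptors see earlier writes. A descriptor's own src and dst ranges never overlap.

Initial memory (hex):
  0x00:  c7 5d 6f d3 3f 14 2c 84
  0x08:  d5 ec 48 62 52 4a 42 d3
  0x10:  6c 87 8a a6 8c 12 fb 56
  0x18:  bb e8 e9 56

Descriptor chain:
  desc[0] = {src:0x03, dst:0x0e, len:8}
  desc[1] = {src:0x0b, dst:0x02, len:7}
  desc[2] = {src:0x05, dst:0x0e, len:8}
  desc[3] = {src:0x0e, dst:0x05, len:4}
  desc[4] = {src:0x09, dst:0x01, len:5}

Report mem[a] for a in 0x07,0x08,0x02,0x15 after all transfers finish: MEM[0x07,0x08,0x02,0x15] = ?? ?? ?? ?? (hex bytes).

  after D0: wrote 8B at 0x0e = d33f142c84d5ec48
  after D1: wrote 7B at 0x02 = 62524ad33f142c
  after D2: wrote 8B at 0x0e = d33f142cec486252
  after D3: wrote 4B at 0x05 = d33f142c
  after D4: wrote 5B at 0x01 = ec4862524a
query mem[0x07]=0x14, mem[0x08]=0x2c, mem[0x02]=0x48, mem[0x15]=0x52

MEM[0x07,0x08,0x02,0x15] = 14 2c 48 52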